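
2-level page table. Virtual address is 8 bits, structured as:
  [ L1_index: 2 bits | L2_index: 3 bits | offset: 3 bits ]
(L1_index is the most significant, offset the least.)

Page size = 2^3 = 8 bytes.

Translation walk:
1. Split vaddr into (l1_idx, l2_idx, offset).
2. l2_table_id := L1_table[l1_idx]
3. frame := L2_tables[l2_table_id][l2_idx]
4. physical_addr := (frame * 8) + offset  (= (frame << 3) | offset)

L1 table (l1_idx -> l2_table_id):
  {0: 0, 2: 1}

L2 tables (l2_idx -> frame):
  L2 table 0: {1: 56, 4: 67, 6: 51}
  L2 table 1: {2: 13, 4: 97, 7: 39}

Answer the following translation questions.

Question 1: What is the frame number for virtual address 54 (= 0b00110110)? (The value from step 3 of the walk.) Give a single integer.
Answer: 51

Derivation:
vaddr = 54: l1_idx=0, l2_idx=6
L1[0] = 0; L2[0][6] = 51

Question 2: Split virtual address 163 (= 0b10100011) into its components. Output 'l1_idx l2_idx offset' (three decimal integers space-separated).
vaddr = 163 = 0b10100011
  top 2 bits -> l1_idx = 2
  next 3 bits -> l2_idx = 4
  bottom 3 bits -> offset = 3

Answer: 2 4 3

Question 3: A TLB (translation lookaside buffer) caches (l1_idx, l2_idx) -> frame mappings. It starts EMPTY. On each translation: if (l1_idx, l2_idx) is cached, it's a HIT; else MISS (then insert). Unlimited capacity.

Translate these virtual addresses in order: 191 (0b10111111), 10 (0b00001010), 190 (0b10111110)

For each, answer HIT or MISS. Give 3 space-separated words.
Answer: MISS MISS HIT

Derivation:
vaddr=191: (2,7) not in TLB -> MISS, insert
vaddr=10: (0,1) not in TLB -> MISS, insert
vaddr=190: (2,7) in TLB -> HIT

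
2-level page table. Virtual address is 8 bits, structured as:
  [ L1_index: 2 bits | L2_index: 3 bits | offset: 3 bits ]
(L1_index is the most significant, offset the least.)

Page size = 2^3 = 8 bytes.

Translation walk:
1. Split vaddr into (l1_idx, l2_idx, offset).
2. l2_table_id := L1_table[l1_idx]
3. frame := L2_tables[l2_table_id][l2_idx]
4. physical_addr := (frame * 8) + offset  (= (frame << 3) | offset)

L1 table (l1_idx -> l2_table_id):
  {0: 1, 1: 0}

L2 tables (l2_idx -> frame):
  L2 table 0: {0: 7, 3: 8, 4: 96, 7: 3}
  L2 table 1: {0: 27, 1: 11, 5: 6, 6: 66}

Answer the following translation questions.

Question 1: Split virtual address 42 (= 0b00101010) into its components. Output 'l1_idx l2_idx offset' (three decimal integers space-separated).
Answer: 0 5 2

Derivation:
vaddr = 42 = 0b00101010
  top 2 bits -> l1_idx = 0
  next 3 bits -> l2_idx = 5
  bottom 3 bits -> offset = 2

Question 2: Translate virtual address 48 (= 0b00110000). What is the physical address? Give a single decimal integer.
Answer: 528

Derivation:
vaddr = 48 = 0b00110000
Split: l1_idx=0, l2_idx=6, offset=0
L1[0] = 1
L2[1][6] = 66
paddr = 66 * 8 + 0 = 528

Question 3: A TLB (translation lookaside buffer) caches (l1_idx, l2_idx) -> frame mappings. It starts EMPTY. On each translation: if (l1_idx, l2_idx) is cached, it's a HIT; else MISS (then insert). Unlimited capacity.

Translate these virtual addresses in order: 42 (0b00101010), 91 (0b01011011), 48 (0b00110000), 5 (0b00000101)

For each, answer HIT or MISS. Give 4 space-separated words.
vaddr=42: (0,5) not in TLB -> MISS, insert
vaddr=91: (1,3) not in TLB -> MISS, insert
vaddr=48: (0,6) not in TLB -> MISS, insert
vaddr=5: (0,0) not in TLB -> MISS, insert

Answer: MISS MISS MISS MISS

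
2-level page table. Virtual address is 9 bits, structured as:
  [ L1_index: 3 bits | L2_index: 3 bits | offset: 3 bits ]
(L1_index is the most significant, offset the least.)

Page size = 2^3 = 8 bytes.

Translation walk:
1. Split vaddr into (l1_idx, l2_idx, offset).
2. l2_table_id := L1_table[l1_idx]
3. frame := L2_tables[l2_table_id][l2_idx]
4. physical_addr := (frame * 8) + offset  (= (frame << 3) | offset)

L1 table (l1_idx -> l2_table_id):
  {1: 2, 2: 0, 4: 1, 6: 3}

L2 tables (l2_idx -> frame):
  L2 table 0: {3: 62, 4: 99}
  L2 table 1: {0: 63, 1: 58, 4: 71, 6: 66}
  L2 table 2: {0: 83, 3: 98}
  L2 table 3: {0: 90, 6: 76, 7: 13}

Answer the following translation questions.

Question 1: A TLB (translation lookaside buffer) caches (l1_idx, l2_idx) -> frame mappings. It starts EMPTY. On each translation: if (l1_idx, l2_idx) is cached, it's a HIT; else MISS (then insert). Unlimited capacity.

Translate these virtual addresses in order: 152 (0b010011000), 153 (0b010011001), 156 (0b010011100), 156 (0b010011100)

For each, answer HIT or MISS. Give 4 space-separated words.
Answer: MISS HIT HIT HIT

Derivation:
vaddr=152: (2,3) not in TLB -> MISS, insert
vaddr=153: (2,3) in TLB -> HIT
vaddr=156: (2,3) in TLB -> HIT
vaddr=156: (2,3) in TLB -> HIT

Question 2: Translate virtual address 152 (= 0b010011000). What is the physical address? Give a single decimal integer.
vaddr = 152 = 0b010011000
Split: l1_idx=2, l2_idx=3, offset=0
L1[2] = 0
L2[0][3] = 62
paddr = 62 * 8 + 0 = 496

Answer: 496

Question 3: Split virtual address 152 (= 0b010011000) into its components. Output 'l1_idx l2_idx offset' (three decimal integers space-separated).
Answer: 2 3 0

Derivation:
vaddr = 152 = 0b010011000
  top 3 bits -> l1_idx = 2
  next 3 bits -> l2_idx = 3
  bottom 3 bits -> offset = 0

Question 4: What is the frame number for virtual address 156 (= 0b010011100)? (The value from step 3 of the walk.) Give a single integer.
Answer: 62

Derivation:
vaddr = 156: l1_idx=2, l2_idx=3
L1[2] = 0; L2[0][3] = 62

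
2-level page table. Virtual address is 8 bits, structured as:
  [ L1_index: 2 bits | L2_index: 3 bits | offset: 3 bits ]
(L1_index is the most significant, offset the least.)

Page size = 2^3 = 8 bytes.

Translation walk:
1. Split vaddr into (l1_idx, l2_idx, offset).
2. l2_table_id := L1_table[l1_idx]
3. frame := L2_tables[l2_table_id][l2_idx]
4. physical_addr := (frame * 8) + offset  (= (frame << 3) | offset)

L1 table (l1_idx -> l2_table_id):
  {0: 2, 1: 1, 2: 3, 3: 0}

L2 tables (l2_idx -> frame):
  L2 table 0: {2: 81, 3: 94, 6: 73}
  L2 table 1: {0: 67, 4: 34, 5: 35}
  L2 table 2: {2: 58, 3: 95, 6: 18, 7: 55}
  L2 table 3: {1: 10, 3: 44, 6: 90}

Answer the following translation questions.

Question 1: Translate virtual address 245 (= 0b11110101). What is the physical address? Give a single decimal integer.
vaddr = 245 = 0b11110101
Split: l1_idx=3, l2_idx=6, offset=5
L1[3] = 0
L2[0][6] = 73
paddr = 73 * 8 + 5 = 589

Answer: 589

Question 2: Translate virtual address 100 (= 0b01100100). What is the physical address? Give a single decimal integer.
Answer: 276

Derivation:
vaddr = 100 = 0b01100100
Split: l1_idx=1, l2_idx=4, offset=4
L1[1] = 1
L2[1][4] = 34
paddr = 34 * 8 + 4 = 276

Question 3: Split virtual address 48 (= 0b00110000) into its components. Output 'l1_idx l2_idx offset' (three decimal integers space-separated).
Answer: 0 6 0

Derivation:
vaddr = 48 = 0b00110000
  top 2 bits -> l1_idx = 0
  next 3 bits -> l2_idx = 6
  bottom 3 bits -> offset = 0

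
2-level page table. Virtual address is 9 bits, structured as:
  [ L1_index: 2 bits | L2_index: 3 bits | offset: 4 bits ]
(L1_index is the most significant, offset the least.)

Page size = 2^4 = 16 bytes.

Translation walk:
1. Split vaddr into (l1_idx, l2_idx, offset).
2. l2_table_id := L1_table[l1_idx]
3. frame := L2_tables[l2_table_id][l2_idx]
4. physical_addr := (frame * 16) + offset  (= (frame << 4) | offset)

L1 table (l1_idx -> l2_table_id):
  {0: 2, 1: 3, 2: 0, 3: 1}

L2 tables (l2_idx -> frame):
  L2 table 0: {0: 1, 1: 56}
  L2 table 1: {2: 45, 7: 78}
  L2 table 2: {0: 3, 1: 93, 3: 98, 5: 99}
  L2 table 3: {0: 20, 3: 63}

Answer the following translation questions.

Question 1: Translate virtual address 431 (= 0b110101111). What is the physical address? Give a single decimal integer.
Answer: 735

Derivation:
vaddr = 431 = 0b110101111
Split: l1_idx=3, l2_idx=2, offset=15
L1[3] = 1
L2[1][2] = 45
paddr = 45 * 16 + 15 = 735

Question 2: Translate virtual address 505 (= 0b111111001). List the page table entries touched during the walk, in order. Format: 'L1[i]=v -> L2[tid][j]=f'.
Answer: L1[3]=1 -> L2[1][7]=78

Derivation:
vaddr = 505 = 0b111111001
Split: l1_idx=3, l2_idx=7, offset=9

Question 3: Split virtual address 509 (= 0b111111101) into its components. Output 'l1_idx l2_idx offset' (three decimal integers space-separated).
vaddr = 509 = 0b111111101
  top 2 bits -> l1_idx = 3
  next 3 bits -> l2_idx = 7
  bottom 4 bits -> offset = 13

Answer: 3 7 13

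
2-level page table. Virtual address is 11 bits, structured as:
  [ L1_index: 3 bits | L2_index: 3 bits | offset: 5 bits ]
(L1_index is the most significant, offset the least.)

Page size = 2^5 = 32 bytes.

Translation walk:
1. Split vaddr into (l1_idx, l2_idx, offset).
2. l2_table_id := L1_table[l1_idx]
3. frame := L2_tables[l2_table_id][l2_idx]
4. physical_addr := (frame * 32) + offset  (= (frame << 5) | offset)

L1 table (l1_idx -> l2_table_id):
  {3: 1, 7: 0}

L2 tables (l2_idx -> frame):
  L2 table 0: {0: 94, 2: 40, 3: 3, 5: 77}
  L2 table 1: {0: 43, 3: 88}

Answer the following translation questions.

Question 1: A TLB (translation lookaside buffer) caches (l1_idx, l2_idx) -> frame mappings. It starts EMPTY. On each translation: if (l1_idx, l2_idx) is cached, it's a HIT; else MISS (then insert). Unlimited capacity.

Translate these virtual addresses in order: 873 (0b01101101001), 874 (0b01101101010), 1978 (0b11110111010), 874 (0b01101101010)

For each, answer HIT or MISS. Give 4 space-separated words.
vaddr=873: (3,3) not in TLB -> MISS, insert
vaddr=874: (3,3) in TLB -> HIT
vaddr=1978: (7,5) not in TLB -> MISS, insert
vaddr=874: (3,3) in TLB -> HIT

Answer: MISS HIT MISS HIT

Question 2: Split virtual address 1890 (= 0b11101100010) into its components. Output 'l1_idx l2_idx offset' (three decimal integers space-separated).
vaddr = 1890 = 0b11101100010
  top 3 bits -> l1_idx = 7
  next 3 bits -> l2_idx = 3
  bottom 5 bits -> offset = 2

Answer: 7 3 2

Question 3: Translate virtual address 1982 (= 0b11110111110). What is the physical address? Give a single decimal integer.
vaddr = 1982 = 0b11110111110
Split: l1_idx=7, l2_idx=5, offset=30
L1[7] = 0
L2[0][5] = 77
paddr = 77 * 32 + 30 = 2494

Answer: 2494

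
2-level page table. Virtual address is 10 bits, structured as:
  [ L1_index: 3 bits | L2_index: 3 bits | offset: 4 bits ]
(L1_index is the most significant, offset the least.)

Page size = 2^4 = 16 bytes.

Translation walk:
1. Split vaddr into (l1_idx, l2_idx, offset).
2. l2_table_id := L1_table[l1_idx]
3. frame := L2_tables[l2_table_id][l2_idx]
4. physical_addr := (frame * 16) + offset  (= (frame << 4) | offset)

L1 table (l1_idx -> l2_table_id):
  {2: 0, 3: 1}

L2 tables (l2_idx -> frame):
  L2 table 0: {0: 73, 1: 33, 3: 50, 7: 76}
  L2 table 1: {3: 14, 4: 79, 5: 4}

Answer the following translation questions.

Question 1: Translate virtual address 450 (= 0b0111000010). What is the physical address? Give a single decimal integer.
Answer: 1266

Derivation:
vaddr = 450 = 0b0111000010
Split: l1_idx=3, l2_idx=4, offset=2
L1[3] = 1
L2[1][4] = 79
paddr = 79 * 16 + 2 = 1266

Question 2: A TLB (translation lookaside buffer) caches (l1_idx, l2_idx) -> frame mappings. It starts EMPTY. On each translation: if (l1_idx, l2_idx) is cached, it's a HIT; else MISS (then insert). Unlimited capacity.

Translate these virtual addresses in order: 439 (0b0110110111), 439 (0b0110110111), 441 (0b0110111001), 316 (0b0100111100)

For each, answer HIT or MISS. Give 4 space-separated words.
Answer: MISS HIT HIT MISS

Derivation:
vaddr=439: (3,3) not in TLB -> MISS, insert
vaddr=439: (3,3) in TLB -> HIT
vaddr=441: (3,3) in TLB -> HIT
vaddr=316: (2,3) not in TLB -> MISS, insert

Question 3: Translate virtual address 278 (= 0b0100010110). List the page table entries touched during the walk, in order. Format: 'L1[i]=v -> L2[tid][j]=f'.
vaddr = 278 = 0b0100010110
Split: l1_idx=2, l2_idx=1, offset=6

Answer: L1[2]=0 -> L2[0][1]=33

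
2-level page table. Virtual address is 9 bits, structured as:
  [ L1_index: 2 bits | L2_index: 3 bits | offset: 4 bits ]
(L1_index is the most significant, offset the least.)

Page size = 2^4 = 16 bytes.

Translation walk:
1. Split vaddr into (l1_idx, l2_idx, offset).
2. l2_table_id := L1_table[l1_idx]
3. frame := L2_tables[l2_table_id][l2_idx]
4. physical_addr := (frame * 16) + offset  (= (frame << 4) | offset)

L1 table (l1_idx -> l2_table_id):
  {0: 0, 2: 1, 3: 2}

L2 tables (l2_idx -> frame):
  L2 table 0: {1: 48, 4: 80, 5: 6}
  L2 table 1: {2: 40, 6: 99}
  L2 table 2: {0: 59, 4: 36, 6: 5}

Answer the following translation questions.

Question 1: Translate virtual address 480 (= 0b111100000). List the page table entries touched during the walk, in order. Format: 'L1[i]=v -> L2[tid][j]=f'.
Answer: L1[3]=2 -> L2[2][6]=5

Derivation:
vaddr = 480 = 0b111100000
Split: l1_idx=3, l2_idx=6, offset=0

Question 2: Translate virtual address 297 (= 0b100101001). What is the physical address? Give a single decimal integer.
Answer: 649

Derivation:
vaddr = 297 = 0b100101001
Split: l1_idx=2, l2_idx=2, offset=9
L1[2] = 1
L2[1][2] = 40
paddr = 40 * 16 + 9 = 649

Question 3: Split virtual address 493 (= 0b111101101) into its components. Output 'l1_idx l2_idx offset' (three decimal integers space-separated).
Answer: 3 6 13

Derivation:
vaddr = 493 = 0b111101101
  top 2 bits -> l1_idx = 3
  next 3 bits -> l2_idx = 6
  bottom 4 bits -> offset = 13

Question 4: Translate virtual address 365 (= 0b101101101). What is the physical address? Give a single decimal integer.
Answer: 1597

Derivation:
vaddr = 365 = 0b101101101
Split: l1_idx=2, l2_idx=6, offset=13
L1[2] = 1
L2[1][6] = 99
paddr = 99 * 16 + 13 = 1597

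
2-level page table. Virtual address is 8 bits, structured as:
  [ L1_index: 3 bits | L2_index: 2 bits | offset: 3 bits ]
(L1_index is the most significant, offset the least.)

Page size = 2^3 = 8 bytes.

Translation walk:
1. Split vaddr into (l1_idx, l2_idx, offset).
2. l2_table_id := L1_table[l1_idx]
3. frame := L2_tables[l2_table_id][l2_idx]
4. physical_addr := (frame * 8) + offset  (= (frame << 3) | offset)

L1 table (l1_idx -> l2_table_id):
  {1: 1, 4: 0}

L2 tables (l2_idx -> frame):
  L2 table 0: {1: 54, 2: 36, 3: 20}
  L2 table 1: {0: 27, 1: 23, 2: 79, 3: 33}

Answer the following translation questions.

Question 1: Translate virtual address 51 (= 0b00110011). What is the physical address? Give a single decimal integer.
vaddr = 51 = 0b00110011
Split: l1_idx=1, l2_idx=2, offset=3
L1[1] = 1
L2[1][2] = 79
paddr = 79 * 8 + 3 = 635

Answer: 635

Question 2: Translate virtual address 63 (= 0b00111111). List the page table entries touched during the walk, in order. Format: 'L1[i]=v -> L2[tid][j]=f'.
Answer: L1[1]=1 -> L2[1][3]=33

Derivation:
vaddr = 63 = 0b00111111
Split: l1_idx=1, l2_idx=3, offset=7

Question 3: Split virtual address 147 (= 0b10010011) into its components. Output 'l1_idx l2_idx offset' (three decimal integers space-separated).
Answer: 4 2 3

Derivation:
vaddr = 147 = 0b10010011
  top 3 bits -> l1_idx = 4
  next 2 bits -> l2_idx = 2
  bottom 3 bits -> offset = 3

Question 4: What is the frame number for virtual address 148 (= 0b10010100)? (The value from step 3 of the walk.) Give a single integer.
Answer: 36

Derivation:
vaddr = 148: l1_idx=4, l2_idx=2
L1[4] = 0; L2[0][2] = 36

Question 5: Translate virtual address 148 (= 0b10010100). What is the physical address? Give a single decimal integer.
vaddr = 148 = 0b10010100
Split: l1_idx=4, l2_idx=2, offset=4
L1[4] = 0
L2[0][2] = 36
paddr = 36 * 8 + 4 = 292

Answer: 292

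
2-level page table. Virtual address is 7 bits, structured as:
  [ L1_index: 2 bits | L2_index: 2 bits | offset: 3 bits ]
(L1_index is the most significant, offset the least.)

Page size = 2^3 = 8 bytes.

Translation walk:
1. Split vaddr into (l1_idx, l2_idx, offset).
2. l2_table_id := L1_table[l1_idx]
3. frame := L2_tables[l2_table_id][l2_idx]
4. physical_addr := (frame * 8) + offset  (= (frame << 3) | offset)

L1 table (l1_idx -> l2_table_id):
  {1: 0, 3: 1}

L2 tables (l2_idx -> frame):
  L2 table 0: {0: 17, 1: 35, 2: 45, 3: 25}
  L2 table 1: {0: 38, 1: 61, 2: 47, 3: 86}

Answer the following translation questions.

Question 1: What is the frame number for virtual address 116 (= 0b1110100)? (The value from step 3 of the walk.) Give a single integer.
Answer: 47

Derivation:
vaddr = 116: l1_idx=3, l2_idx=2
L1[3] = 1; L2[1][2] = 47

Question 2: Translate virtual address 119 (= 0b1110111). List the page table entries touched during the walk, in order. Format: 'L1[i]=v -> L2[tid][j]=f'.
vaddr = 119 = 0b1110111
Split: l1_idx=3, l2_idx=2, offset=7

Answer: L1[3]=1 -> L2[1][2]=47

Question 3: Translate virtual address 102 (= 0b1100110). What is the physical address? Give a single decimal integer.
Answer: 310

Derivation:
vaddr = 102 = 0b1100110
Split: l1_idx=3, l2_idx=0, offset=6
L1[3] = 1
L2[1][0] = 38
paddr = 38 * 8 + 6 = 310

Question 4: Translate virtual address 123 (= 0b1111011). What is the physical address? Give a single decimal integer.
vaddr = 123 = 0b1111011
Split: l1_idx=3, l2_idx=3, offset=3
L1[3] = 1
L2[1][3] = 86
paddr = 86 * 8 + 3 = 691

Answer: 691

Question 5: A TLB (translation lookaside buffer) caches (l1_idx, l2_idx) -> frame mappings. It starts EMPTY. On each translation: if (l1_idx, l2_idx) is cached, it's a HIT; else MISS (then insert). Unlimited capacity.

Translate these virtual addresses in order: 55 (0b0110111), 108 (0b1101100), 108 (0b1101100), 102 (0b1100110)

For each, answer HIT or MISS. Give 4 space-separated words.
Answer: MISS MISS HIT MISS

Derivation:
vaddr=55: (1,2) not in TLB -> MISS, insert
vaddr=108: (3,1) not in TLB -> MISS, insert
vaddr=108: (3,1) in TLB -> HIT
vaddr=102: (3,0) not in TLB -> MISS, insert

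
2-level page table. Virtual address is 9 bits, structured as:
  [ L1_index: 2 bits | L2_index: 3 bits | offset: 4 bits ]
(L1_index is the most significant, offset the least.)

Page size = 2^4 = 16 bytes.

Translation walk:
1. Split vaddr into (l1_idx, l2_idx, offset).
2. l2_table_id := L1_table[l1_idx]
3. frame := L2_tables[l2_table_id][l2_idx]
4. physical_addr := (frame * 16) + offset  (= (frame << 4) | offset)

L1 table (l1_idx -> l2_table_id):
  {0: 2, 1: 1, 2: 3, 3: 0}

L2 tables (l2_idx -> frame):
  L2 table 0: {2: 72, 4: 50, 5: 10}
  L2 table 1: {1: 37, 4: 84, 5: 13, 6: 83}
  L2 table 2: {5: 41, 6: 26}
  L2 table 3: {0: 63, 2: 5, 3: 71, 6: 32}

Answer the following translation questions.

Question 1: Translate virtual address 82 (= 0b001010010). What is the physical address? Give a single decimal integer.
vaddr = 82 = 0b001010010
Split: l1_idx=0, l2_idx=5, offset=2
L1[0] = 2
L2[2][5] = 41
paddr = 41 * 16 + 2 = 658

Answer: 658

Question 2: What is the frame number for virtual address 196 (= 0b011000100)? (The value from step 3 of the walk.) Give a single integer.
vaddr = 196: l1_idx=1, l2_idx=4
L1[1] = 1; L2[1][4] = 84

Answer: 84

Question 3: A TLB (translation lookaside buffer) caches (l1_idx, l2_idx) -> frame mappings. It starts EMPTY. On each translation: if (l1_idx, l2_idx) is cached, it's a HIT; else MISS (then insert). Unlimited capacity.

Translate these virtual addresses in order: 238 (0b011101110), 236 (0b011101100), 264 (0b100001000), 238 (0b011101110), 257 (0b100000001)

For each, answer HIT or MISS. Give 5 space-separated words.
vaddr=238: (1,6) not in TLB -> MISS, insert
vaddr=236: (1,6) in TLB -> HIT
vaddr=264: (2,0) not in TLB -> MISS, insert
vaddr=238: (1,6) in TLB -> HIT
vaddr=257: (2,0) in TLB -> HIT

Answer: MISS HIT MISS HIT HIT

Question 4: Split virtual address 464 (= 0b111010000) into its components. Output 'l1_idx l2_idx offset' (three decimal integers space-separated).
Answer: 3 5 0

Derivation:
vaddr = 464 = 0b111010000
  top 2 bits -> l1_idx = 3
  next 3 bits -> l2_idx = 5
  bottom 4 bits -> offset = 0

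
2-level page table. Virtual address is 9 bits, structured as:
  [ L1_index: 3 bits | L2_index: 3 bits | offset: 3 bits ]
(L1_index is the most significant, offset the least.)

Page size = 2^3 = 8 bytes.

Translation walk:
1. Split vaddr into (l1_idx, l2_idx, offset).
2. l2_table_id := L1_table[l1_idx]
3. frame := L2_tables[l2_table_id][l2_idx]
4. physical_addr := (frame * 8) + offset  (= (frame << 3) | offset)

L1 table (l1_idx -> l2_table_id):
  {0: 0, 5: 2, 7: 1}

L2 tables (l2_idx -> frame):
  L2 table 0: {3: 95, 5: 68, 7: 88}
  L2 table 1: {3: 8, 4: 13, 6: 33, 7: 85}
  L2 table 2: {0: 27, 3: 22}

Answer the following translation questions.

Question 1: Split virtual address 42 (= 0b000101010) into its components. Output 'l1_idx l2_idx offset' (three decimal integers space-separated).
Answer: 0 5 2

Derivation:
vaddr = 42 = 0b000101010
  top 3 bits -> l1_idx = 0
  next 3 bits -> l2_idx = 5
  bottom 3 bits -> offset = 2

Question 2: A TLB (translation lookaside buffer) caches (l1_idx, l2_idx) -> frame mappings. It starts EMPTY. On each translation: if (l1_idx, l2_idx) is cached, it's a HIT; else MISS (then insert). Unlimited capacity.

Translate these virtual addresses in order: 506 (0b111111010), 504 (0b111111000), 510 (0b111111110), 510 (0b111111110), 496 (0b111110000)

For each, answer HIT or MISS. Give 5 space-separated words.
Answer: MISS HIT HIT HIT MISS

Derivation:
vaddr=506: (7,7) not in TLB -> MISS, insert
vaddr=504: (7,7) in TLB -> HIT
vaddr=510: (7,7) in TLB -> HIT
vaddr=510: (7,7) in TLB -> HIT
vaddr=496: (7,6) not in TLB -> MISS, insert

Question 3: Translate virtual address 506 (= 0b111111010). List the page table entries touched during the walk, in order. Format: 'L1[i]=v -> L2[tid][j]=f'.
Answer: L1[7]=1 -> L2[1][7]=85

Derivation:
vaddr = 506 = 0b111111010
Split: l1_idx=7, l2_idx=7, offset=2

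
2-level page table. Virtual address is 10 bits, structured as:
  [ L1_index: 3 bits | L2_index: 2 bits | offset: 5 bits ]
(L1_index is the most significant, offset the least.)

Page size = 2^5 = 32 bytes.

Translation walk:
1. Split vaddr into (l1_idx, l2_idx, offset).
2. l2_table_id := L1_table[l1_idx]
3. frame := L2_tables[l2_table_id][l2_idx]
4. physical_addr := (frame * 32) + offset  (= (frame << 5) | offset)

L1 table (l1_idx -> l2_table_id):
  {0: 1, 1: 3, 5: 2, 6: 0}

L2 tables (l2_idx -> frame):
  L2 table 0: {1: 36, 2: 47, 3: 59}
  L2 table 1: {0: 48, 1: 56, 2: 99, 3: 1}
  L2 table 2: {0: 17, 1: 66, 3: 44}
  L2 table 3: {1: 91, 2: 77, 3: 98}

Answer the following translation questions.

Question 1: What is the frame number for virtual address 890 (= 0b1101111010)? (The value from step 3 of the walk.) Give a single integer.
vaddr = 890: l1_idx=6, l2_idx=3
L1[6] = 0; L2[0][3] = 59

Answer: 59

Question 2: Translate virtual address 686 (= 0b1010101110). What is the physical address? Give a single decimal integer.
Answer: 2126

Derivation:
vaddr = 686 = 0b1010101110
Split: l1_idx=5, l2_idx=1, offset=14
L1[5] = 2
L2[2][1] = 66
paddr = 66 * 32 + 14 = 2126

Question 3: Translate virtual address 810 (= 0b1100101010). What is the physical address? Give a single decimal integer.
Answer: 1162

Derivation:
vaddr = 810 = 0b1100101010
Split: l1_idx=6, l2_idx=1, offset=10
L1[6] = 0
L2[0][1] = 36
paddr = 36 * 32 + 10 = 1162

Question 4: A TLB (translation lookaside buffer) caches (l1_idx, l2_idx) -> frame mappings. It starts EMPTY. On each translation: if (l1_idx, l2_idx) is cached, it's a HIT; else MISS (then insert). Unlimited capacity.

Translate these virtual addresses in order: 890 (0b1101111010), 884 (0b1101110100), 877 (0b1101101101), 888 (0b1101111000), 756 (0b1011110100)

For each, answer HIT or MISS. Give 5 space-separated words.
Answer: MISS HIT HIT HIT MISS

Derivation:
vaddr=890: (6,3) not in TLB -> MISS, insert
vaddr=884: (6,3) in TLB -> HIT
vaddr=877: (6,3) in TLB -> HIT
vaddr=888: (6,3) in TLB -> HIT
vaddr=756: (5,3) not in TLB -> MISS, insert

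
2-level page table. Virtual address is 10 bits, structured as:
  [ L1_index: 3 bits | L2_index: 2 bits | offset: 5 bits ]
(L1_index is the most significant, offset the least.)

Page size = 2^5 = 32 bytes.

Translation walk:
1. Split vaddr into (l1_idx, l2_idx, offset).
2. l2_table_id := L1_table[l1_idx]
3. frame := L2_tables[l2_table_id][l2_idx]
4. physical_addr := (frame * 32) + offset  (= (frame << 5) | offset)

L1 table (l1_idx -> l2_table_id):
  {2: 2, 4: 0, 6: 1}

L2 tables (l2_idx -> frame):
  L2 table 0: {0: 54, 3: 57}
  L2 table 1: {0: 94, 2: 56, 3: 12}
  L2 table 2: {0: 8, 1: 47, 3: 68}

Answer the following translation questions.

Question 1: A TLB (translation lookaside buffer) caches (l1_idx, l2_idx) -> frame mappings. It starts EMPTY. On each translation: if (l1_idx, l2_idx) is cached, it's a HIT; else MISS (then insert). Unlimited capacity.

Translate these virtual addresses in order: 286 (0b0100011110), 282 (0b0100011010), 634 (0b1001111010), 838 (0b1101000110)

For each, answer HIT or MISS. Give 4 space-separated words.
vaddr=286: (2,0) not in TLB -> MISS, insert
vaddr=282: (2,0) in TLB -> HIT
vaddr=634: (4,3) not in TLB -> MISS, insert
vaddr=838: (6,2) not in TLB -> MISS, insert

Answer: MISS HIT MISS MISS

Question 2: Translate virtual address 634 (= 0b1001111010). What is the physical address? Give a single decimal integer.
Answer: 1850

Derivation:
vaddr = 634 = 0b1001111010
Split: l1_idx=4, l2_idx=3, offset=26
L1[4] = 0
L2[0][3] = 57
paddr = 57 * 32 + 26 = 1850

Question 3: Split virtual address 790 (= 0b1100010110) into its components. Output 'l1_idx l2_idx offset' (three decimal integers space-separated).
vaddr = 790 = 0b1100010110
  top 3 bits -> l1_idx = 6
  next 2 bits -> l2_idx = 0
  bottom 5 bits -> offset = 22

Answer: 6 0 22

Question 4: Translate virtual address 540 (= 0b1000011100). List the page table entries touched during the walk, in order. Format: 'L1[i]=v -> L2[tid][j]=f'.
Answer: L1[4]=0 -> L2[0][0]=54

Derivation:
vaddr = 540 = 0b1000011100
Split: l1_idx=4, l2_idx=0, offset=28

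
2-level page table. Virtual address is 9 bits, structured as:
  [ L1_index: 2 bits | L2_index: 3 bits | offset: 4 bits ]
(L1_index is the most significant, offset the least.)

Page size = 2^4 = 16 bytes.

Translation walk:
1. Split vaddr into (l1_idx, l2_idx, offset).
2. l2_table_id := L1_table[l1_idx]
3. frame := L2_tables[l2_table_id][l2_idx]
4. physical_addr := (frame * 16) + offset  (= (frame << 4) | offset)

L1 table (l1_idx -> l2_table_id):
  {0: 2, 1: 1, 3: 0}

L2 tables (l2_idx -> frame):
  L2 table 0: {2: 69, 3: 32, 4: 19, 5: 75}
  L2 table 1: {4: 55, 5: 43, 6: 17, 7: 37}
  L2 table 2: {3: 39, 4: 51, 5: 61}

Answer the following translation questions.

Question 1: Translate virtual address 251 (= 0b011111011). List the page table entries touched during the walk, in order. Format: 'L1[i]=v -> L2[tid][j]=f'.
Answer: L1[1]=1 -> L2[1][7]=37

Derivation:
vaddr = 251 = 0b011111011
Split: l1_idx=1, l2_idx=7, offset=11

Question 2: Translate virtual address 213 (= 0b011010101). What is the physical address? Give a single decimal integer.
vaddr = 213 = 0b011010101
Split: l1_idx=1, l2_idx=5, offset=5
L1[1] = 1
L2[1][5] = 43
paddr = 43 * 16 + 5 = 693

Answer: 693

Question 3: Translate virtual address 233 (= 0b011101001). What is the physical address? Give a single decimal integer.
vaddr = 233 = 0b011101001
Split: l1_idx=1, l2_idx=6, offset=9
L1[1] = 1
L2[1][6] = 17
paddr = 17 * 16 + 9 = 281

Answer: 281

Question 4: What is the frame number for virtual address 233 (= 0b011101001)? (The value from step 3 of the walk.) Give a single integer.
Answer: 17

Derivation:
vaddr = 233: l1_idx=1, l2_idx=6
L1[1] = 1; L2[1][6] = 17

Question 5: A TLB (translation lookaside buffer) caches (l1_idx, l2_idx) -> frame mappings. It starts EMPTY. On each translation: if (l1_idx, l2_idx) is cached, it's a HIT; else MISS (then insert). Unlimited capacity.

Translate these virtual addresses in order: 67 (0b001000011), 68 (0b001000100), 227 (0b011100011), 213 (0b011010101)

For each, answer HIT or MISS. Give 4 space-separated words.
Answer: MISS HIT MISS MISS

Derivation:
vaddr=67: (0,4) not in TLB -> MISS, insert
vaddr=68: (0,4) in TLB -> HIT
vaddr=227: (1,6) not in TLB -> MISS, insert
vaddr=213: (1,5) not in TLB -> MISS, insert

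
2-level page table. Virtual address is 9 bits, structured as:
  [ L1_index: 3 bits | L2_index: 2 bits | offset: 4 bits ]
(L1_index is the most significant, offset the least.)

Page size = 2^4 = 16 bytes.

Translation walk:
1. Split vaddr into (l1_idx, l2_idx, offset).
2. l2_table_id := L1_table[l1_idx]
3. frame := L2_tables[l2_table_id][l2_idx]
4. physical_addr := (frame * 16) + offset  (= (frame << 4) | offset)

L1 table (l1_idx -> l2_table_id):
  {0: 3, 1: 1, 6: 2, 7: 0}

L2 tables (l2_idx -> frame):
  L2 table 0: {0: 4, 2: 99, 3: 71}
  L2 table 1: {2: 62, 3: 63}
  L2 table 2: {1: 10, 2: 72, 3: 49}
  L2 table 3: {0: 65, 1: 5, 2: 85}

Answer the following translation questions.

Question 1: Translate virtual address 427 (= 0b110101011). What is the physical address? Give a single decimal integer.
Answer: 1163

Derivation:
vaddr = 427 = 0b110101011
Split: l1_idx=6, l2_idx=2, offset=11
L1[6] = 2
L2[2][2] = 72
paddr = 72 * 16 + 11 = 1163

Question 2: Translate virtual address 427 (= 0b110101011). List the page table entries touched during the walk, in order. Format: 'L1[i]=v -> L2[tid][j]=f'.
vaddr = 427 = 0b110101011
Split: l1_idx=6, l2_idx=2, offset=11

Answer: L1[6]=2 -> L2[2][2]=72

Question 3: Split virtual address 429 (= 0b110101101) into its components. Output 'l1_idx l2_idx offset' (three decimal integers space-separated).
Answer: 6 2 13

Derivation:
vaddr = 429 = 0b110101101
  top 3 bits -> l1_idx = 6
  next 2 bits -> l2_idx = 2
  bottom 4 bits -> offset = 13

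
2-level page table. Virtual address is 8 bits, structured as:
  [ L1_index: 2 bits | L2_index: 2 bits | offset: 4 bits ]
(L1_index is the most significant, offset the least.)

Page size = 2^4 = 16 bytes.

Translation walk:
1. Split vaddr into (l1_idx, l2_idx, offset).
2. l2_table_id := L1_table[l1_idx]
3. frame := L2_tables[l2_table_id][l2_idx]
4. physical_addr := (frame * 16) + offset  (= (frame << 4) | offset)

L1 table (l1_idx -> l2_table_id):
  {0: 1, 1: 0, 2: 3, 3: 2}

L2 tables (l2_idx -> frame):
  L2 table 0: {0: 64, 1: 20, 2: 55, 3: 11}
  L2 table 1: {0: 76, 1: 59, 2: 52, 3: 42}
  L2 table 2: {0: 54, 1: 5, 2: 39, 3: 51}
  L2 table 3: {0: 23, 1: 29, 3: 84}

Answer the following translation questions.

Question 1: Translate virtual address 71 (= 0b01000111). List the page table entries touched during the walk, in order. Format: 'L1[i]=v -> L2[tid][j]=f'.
vaddr = 71 = 0b01000111
Split: l1_idx=1, l2_idx=0, offset=7

Answer: L1[1]=0 -> L2[0][0]=64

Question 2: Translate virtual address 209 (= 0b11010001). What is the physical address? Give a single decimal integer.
Answer: 81

Derivation:
vaddr = 209 = 0b11010001
Split: l1_idx=3, l2_idx=1, offset=1
L1[3] = 2
L2[2][1] = 5
paddr = 5 * 16 + 1 = 81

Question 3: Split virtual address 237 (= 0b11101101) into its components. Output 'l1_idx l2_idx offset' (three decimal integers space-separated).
Answer: 3 2 13

Derivation:
vaddr = 237 = 0b11101101
  top 2 bits -> l1_idx = 3
  next 2 bits -> l2_idx = 2
  bottom 4 bits -> offset = 13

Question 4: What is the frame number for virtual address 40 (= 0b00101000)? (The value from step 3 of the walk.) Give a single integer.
vaddr = 40: l1_idx=0, l2_idx=2
L1[0] = 1; L2[1][2] = 52

Answer: 52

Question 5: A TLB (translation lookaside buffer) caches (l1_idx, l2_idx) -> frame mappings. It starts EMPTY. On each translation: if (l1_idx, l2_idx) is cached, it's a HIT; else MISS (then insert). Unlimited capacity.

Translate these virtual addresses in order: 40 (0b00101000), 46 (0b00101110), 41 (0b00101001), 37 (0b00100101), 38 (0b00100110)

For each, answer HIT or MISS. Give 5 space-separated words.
Answer: MISS HIT HIT HIT HIT

Derivation:
vaddr=40: (0,2) not in TLB -> MISS, insert
vaddr=46: (0,2) in TLB -> HIT
vaddr=41: (0,2) in TLB -> HIT
vaddr=37: (0,2) in TLB -> HIT
vaddr=38: (0,2) in TLB -> HIT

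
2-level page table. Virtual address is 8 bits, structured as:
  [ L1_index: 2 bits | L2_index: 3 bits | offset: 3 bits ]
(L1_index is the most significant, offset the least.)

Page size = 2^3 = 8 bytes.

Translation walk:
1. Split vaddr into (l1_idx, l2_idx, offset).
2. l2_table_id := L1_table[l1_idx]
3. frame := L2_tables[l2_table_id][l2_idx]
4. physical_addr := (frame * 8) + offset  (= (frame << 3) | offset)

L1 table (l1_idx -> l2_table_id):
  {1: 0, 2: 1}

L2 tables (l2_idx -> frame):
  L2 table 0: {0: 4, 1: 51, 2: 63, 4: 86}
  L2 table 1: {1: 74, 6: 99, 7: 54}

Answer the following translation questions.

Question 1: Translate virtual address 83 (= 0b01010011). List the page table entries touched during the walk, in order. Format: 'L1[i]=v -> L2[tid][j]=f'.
vaddr = 83 = 0b01010011
Split: l1_idx=1, l2_idx=2, offset=3

Answer: L1[1]=0 -> L2[0][2]=63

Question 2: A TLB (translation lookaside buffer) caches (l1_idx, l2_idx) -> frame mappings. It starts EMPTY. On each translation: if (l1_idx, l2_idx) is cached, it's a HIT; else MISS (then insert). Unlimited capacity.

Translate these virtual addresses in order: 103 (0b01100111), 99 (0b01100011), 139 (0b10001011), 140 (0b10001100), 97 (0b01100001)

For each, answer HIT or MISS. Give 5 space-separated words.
Answer: MISS HIT MISS HIT HIT

Derivation:
vaddr=103: (1,4) not in TLB -> MISS, insert
vaddr=99: (1,4) in TLB -> HIT
vaddr=139: (2,1) not in TLB -> MISS, insert
vaddr=140: (2,1) in TLB -> HIT
vaddr=97: (1,4) in TLB -> HIT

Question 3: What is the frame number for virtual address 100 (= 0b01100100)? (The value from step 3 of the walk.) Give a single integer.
vaddr = 100: l1_idx=1, l2_idx=4
L1[1] = 0; L2[0][4] = 86

Answer: 86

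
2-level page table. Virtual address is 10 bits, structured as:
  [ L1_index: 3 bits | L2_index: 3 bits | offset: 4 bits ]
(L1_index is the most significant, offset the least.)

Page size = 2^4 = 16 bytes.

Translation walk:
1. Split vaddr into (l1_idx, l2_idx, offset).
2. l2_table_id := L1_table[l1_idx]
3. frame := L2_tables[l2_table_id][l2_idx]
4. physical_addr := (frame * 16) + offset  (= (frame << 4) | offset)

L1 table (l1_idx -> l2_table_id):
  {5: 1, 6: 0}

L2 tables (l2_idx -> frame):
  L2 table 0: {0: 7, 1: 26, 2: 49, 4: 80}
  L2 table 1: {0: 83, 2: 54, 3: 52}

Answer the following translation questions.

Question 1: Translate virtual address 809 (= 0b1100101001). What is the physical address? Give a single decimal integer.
vaddr = 809 = 0b1100101001
Split: l1_idx=6, l2_idx=2, offset=9
L1[6] = 0
L2[0][2] = 49
paddr = 49 * 16 + 9 = 793

Answer: 793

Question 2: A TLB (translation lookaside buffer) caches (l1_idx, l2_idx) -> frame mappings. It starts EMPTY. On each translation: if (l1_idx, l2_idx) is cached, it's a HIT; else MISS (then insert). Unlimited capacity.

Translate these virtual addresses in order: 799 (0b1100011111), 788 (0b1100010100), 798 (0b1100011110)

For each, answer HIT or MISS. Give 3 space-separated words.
vaddr=799: (6,1) not in TLB -> MISS, insert
vaddr=788: (6,1) in TLB -> HIT
vaddr=798: (6,1) in TLB -> HIT

Answer: MISS HIT HIT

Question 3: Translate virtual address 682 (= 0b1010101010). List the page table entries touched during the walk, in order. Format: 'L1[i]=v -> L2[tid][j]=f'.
Answer: L1[5]=1 -> L2[1][2]=54

Derivation:
vaddr = 682 = 0b1010101010
Split: l1_idx=5, l2_idx=2, offset=10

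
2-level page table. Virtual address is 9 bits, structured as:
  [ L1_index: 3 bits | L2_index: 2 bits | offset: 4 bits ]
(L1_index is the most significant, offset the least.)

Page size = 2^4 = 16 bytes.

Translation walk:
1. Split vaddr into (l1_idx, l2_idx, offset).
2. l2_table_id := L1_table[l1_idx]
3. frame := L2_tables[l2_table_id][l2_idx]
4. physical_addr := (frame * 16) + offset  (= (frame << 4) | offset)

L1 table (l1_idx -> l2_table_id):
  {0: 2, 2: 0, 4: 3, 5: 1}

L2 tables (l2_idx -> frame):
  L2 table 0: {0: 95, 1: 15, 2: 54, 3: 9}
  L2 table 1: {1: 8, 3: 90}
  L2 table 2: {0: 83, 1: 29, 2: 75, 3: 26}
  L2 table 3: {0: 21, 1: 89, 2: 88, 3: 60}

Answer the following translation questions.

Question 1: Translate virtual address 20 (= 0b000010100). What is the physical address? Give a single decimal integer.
vaddr = 20 = 0b000010100
Split: l1_idx=0, l2_idx=1, offset=4
L1[0] = 2
L2[2][1] = 29
paddr = 29 * 16 + 4 = 468

Answer: 468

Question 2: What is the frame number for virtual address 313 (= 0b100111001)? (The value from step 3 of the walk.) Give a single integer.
Answer: 60

Derivation:
vaddr = 313: l1_idx=4, l2_idx=3
L1[4] = 3; L2[3][3] = 60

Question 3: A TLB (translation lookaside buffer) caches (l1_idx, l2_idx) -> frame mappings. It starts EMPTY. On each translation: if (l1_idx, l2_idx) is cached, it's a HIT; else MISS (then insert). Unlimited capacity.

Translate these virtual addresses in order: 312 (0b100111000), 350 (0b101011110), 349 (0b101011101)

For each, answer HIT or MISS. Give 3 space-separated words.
Answer: MISS MISS HIT

Derivation:
vaddr=312: (4,3) not in TLB -> MISS, insert
vaddr=350: (5,1) not in TLB -> MISS, insert
vaddr=349: (5,1) in TLB -> HIT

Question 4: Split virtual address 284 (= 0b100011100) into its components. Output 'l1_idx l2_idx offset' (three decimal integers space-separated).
vaddr = 284 = 0b100011100
  top 3 bits -> l1_idx = 4
  next 2 bits -> l2_idx = 1
  bottom 4 bits -> offset = 12

Answer: 4 1 12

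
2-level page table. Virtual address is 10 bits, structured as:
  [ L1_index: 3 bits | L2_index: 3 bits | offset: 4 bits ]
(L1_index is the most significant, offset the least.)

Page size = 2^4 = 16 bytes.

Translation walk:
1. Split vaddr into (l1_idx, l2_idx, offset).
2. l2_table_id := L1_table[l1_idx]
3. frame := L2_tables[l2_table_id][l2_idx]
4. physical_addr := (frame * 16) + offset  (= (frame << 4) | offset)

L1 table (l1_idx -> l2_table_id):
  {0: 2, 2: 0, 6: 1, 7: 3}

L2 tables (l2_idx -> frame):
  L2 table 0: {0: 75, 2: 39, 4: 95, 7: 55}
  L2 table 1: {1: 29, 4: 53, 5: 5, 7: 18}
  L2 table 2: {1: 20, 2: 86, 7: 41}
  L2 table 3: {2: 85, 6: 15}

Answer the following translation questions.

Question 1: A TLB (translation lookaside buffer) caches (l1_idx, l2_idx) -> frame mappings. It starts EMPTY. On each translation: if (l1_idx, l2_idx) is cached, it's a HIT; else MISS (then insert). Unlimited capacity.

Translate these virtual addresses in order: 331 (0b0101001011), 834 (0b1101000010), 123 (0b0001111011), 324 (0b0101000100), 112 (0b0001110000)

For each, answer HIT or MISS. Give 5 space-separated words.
vaddr=331: (2,4) not in TLB -> MISS, insert
vaddr=834: (6,4) not in TLB -> MISS, insert
vaddr=123: (0,7) not in TLB -> MISS, insert
vaddr=324: (2,4) in TLB -> HIT
vaddr=112: (0,7) in TLB -> HIT

Answer: MISS MISS MISS HIT HIT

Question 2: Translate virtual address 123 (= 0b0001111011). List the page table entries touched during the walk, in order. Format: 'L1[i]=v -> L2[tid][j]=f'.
Answer: L1[0]=2 -> L2[2][7]=41

Derivation:
vaddr = 123 = 0b0001111011
Split: l1_idx=0, l2_idx=7, offset=11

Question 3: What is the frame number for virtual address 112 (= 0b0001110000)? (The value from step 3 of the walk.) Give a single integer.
Answer: 41

Derivation:
vaddr = 112: l1_idx=0, l2_idx=7
L1[0] = 2; L2[2][7] = 41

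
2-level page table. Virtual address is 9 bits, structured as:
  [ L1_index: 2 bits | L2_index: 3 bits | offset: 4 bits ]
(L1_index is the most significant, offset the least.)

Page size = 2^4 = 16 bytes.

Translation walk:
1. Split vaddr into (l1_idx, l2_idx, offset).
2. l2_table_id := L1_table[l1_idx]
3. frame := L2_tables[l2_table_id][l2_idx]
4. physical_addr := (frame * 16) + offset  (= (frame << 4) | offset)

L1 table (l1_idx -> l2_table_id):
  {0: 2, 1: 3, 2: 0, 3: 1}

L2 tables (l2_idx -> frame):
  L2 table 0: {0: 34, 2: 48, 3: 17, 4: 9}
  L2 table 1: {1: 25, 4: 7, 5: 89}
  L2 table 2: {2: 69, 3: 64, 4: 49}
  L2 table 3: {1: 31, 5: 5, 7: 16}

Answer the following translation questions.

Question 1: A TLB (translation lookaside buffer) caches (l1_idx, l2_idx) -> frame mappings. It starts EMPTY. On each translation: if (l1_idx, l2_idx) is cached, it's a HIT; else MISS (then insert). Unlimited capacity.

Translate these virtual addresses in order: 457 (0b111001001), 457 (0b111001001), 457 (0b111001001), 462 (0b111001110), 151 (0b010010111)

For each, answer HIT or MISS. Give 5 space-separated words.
vaddr=457: (3,4) not in TLB -> MISS, insert
vaddr=457: (3,4) in TLB -> HIT
vaddr=457: (3,4) in TLB -> HIT
vaddr=462: (3,4) in TLB -> HIT
vaddr=151: (1,1) not in TLB -> MISS, insert

Answer: MISS HIT HIT HIT MISS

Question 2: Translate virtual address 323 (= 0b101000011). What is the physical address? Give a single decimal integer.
vaddr = 323 = 0b101000011
Split: l1_idx=2, l2_idx=4, offset=3
L1[2] = 0
L2[0][4] = 9
paddr = 9 * 16 + 3 = 147

Answer: 147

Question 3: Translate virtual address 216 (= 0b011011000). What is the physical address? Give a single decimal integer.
Answer: 88

Derivation:
vaddr = 216 = 0b011011000
Split: l1_idx=1, l2_idx=5, offset=8
L1[1] = 3
L2[3][5] = 5
paddr = 5 * 16 + 8 = 88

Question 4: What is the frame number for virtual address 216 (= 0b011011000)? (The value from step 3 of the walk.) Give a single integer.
vaddr = 216: l1_idx=1, l2_idx=5
L1[1] = 3; L2[3][5] = 5

Answer: 5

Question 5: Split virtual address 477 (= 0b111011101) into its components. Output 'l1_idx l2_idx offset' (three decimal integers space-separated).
vaddr = 477 = 0b111011101
  top 2 bits -> l1_idx = 3
  next 3 bits -> l2_idx = 5
  bottom 4 bits -> offset = 13

Answer: 3 5 13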